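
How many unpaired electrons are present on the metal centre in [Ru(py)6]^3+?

1 unpaired electron

Summing ligand charges against the +3 overall charge gives an oxidation state of +3 for ruthenium.
Ru sits in group 8, so the d-electron count is 8 − 3 = 5.
The spin state decides the count: a 4d ion has a large Δₒ and is invariably low-spin.
An octahedral low-spin d⁵ ion is t₂g⁵e_g⁰, giving 1 unpaired electron.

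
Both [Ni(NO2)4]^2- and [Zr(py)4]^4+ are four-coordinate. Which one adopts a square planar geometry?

[Ni(NO2)4]^2-

For [Ni(NO2)4]^2-: Summing ligand charges against the −2 overall charge gives an oxidation state of +2 for nickel. Nickel is a group-10 element; Ni(II) is therefore d⁸. Nitro (N-bound nitrite) is a strong-field ligand (high in the spectrochemical series). A 3d d⁸ ion with strong-field ligands gains enough CFSE to favour square planar over tetrahedral. → square planar.
For [Zr(py)4]^4+: Pyridine is neutral; balancing the +4 overall charge requires Zr(IV). Zirconium is a group-4 element; Zr(IV) is therefore d⁰. A d⁰ ion has no crystal-field stabilisation preference between square planar and tetrahedral, so four ligands adopt the sterically favoured tetrahedral geometry. → tetrahedral.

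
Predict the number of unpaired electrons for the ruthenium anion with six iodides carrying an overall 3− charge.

1

Ligand charges: each iodide is −1. With an overall charge of −3 the ruthenium centre must be in the +3 oxidation state.
Group 8 minus oxidation state 3 gives a d⁵ configuration.
The spin state decides the count: a 4d ion has a large Δₒ and is invariably low-spin.
An octahedral low-spin d⁵ ion is t₂g⁵e_g⁰, giving 1 unpaired electron.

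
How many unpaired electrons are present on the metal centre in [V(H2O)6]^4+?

Ligand charges: water is neutral. With an overall charge of +4 the vanadium centre must be in the +4 oxidation state.
Group 5 minus oxidation state 4 gives a d¹ configuration.
In an octahedral field the d¹ configuration is t₂g¹e_g⁰ (only one arrangement possible), giving 1 unpaired electron.

1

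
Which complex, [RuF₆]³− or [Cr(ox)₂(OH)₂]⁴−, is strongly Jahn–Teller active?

[RuF₆]³−: Each fluoride is −1; balancing the −3 overall charge requires Ru(III). Ruthenium is a group-8 element; Ru(III) is therefore d⁵. A 4d ion has a large Δₒ and is invariably low-spin. The d⁵ configuration leaves the e_g set evenly filled (or empty) — no strong Jahn–Teller driving force.
[Cr(ox)₂(OH)₂]⁴−: Ligand charges: each oxalate is −2; each hydroxide is −1. With an overall charge of −4 the chromium centre must be in the +2 oxidation state. Group 6 minus oxidation state 2 gives a d⁴ configuration. Hydroxide and oxalate are weak-field ligands for a first-row metal, so the complex is high-spin. The t₂g³e_g¹ (high-spin) configuration has an unevenly filled e_g set; the Jahn–Teller theorem predicts a tetragonal distortion (typically axial elongation) to lift the degeneracy.

[Cr(ox)₂(OH)₂]⁴−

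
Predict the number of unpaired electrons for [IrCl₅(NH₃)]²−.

0

Summing ligand charges against the −2 overall charge gives an oxidation state of +3 for iridium.
Group 9 minus oxidation state 3 gives a d⁶ configuration.
The spin state decides the count: a 5d ion has a large Δₒ and is invariably low-spin.
An octahedral low-spin d⁶ ion is t₂g⁶e_g⁰, giving 0 unpaired electrons.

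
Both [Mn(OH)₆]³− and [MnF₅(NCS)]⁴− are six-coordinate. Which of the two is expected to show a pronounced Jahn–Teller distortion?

[Mn(OH)₆]³−: Ligand charges: each hydroxide is −1. With an overall charge of −3 the manganese centre must be in the +3 oxidation state. Manganese is a group-7 element; Mn(III) is therefore d⁴. Hydroxide is a weak-field ligand for a first-row metal, so the complex is high-spin. The t₂g³e_g¹ (high-spin) configuration has an unevenly filled e_g set; the Jahn–Teller theorem predicts a tetragonal distortion (typically axial elongation) to lift the degeneracy.
[MnF₅(NCS)]⁴−: Each fluoride is −1; each isothiocyanate is −1; balancing the −4 overall charge requires Mn(II). Mn sits in group 7, so the d-electron count is 7 − 2 = 5. Fluoride and isothiocyanate are weak-field ligands for a first-row metal, so the complex is high-spin. The d⁵ configuration leaves the e_g set evenly filled (or empty) — no strong Jahn–Teller driving force.

[Mn(OH)₆]³−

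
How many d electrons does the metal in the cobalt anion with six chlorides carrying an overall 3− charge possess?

d6

Summing ligand charges against the −3 overall charge gives an oxidation state of +3 for cobalt.
Cobalt is a group-9 element; Co(III) is therefore d⁶.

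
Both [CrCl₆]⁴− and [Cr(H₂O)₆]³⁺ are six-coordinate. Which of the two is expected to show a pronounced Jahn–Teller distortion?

[CrCl₆]⁴−: Each chloride is −1; balancing the −4 overall charge requires Cr(II). Group 6 minus oxidation state 2 gives a d⁴ configuration. Chloride is a weak-field ligand for a first-row metal, so the complex is high-spin. The t₂g³e_g¹ (high-spin) configuration has an unevenly filled e_g set; the Jahn–Teller theorem predicts a tetragonal distortion (typically axial elongation) to lift the degeneracy.
[Cr(H₂O)₆]³⁺: Water is neutral; balancing the +3 overall charge requires Cr(III). Cr sits in group 6, so the d-electron count is 6 − 3 = 3. The d³ configuration leaves the e_g set evenly filled (or empty) — no strong Jahn–Teller driving force.

[CrCl₆]⁴−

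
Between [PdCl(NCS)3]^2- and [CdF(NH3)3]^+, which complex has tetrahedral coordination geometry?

[CdF(NH3)3]^+

For [PdCl(NCS)3]^2-: Ligand charges: each chloride is −1; each isothiocyanate is −1. With an overall charge of −2 the palladium centre must be in the +2 oxidation state. Pd sits in group 10, so the d-electron count is 10 − 2 = 8. A 4d d⁸ ion has a large crystal-field splitting; square planar leaves the high-energy d_{x²−y²} orbital empty and maximises CFSE. → square planar.
For [CdF(NH3)3]^+: Summing ligand charges against the +1 overall charge gives an oxidation state of +2 for cadmium. Cadmium is a group-12 element; Cd(II) is therefore d¹⁰. A d¹⁰ ion has no crystal-field stabilisation preference between square planar and tetrahedral, so four ligands adopt the sterically favoured tetrahedral geometry. → tetrahedral.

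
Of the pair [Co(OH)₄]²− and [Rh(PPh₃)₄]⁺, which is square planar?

For [Co(OH)₄]²−: Ligand charges: each hydroxide is −1. With an overall charge of −2 the cobalt centre must be in the +2 oxidation state. Co sits in group 9, so the d-electron count is 9 − 2 = 7. For a high-spin 3d d⁷ ion with weak-field ligands the small Δₜ gives little square-planar CFSE advantage, so four ligands adopt the sterically favoured tetrahedral geometry. → tetrahedral.
For [Rh(PPh₃)₄]⁺: Summing ligand charges against the +1 overall charge gives an oxidation state of +1 for rhodium. Rh sits in group 9, so the d-electron count is 9 − 1 = 8. A 4d d⁸ ion has a large crystal-field splitting; square planar leaves the high-energy d_{x²−y²} orbital empty and maximises CFSE. → square planar.

[Rh(PPh₃)₄]⁺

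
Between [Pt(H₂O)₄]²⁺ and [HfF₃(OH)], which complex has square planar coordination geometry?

[Pt(H₂O)₄]²⁺

For [Pt(H₂O)₄]²⁺: Ligand charges: water is neutral. With an overall charge of +2 the platinum centre must be in the +2 oxidation state. Pt sits in group 10, so the d-electron count is 10 − 2 = 8. A 5d d⁸ ion has a large crystal-field splitting; square planar leaves the high-energy d_{x²−y²} orbital empty and maximises CFSE. → square planar.
For [HfF₃(OH)]: Each fluoride is −1; each hydroxide is −1; balancing the 0 overall charge requires Hf(IV). Hafnium is a group-4 element; Hf(IV) is therefore d⁰. A d⁰ ion has no crystal-field stabilisation preference between square planar and tetrahedral, so four ligands adopt the sterically favoured tetrahedral geometry. → tetrahedral.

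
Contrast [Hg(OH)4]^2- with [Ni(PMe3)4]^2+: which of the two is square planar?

For [Hg(OH)4]^2-: Each hydroxide is −1; balancing the −2 overall charge requires Hg(II). Mercury is a group-12 element; Hg(II) is therefore d¹⁰. A d¹⁰ ion has no crystal-field stabilisation preference between square planar and tetrahedral, so four ligands adopt the sterically favoured tetrahedral geometry. → tetrahedral.
For [Ni(PMe3)4]^2+: Ligand charges: trimethylphosphine is neutral. With an overall charge of +2 the nickel centre must be in the +2 oxidation state. Ni sits in group 10, so the d-electron count is 10 − 2 = 8. Trimethylphosphine is a strong-field ligand (high in the spectrochemical series). A 3d d⁸ ion with strong-field ligands gains enough CFSE to favour square planar over tetrahedral. → square planar.

[Ni(PMe3)4]^2+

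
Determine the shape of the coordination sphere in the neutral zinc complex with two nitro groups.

Each nitro (N-bound nitrite) is −1; balancing the 0 overall charge requires Zn(II).
Group 12 minus oxidation state 2 gives a d¹⁰ configuration.
Coordination number: 2.
A d¹⁰ ion with only two ligands adopts a linear arrangement (sp hybridisation; no CFSE preference).

linear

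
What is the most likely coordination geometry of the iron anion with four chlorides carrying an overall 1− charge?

tetrahedral

Ligand charges: each chloride is −1. With an overall charge of −1 the iron centre must be in the +3 oxidation state.
Iron is a group-8 element; Fe(III) is therefore d⁵.
Coordination number: 4.
Chloride is a weak-field ligand.
A high-spin d⁵ ion has zero CFSE in either geometry, so four ligands adopt the sterically favoured tetrahedral geometry.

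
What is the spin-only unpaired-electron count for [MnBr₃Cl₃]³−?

Ligand charges: each bromide is −1; each chloride is −1. With an overall charge of −3 the manganese centre must be in the +3 oxidation state.
Mn sits in group 7, so the d-electron count is 7 − 3 = 4.
The spin state decides the count: Bromide and chloride are weak-field ligands for a first-row metal, so the complex is high-spin.
An octahedral high-spin d⁴ ion is t₂g³e_g¹, giving 4 unpaired electrons.

4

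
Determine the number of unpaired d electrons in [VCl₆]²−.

Ligand charges: each chloride is −1. With an overall charge of −2 the vanadium centre must be in the +4 oxidation state.
V sits in group 5, so the d-electron count is 5 − 4 = 1.
In an octahedral field the d¹ configuration is t₂g¹e_g⁰ (only one arrangement possible), giving 1 unpaired electron.

1 unpaired electron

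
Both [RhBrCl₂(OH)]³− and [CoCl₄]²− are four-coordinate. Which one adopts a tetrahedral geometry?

For [RhBrCl₂(OH)]³−: Each bromide is −1; each chloride is −1; each hydroxide is −1; balancing the −3 overall charge requires Rh(I). Group 9 minus oxidation state 1 gives a d⁸ configuration. A 4d d⁸ ion has a large crystal-field splitting; square planar leaves the high-energy d_{x²−y²} orbital empty and maximises CFSE. → square planar.
For [CoCl₄]²−: Each chloride is −1; balancing the −2 overall charge requires Co(II). Group 9 minus oxidation state 2 gives a d⁷ configuration. For a high-spin 3d d⁷ ion with weak-field ligands the small Δₜ gives little square-planar CFSE advantage, so four ligands adopt the sterically favoured tetrahedral geometry. → tetrahedral.

[CoCl₄]²−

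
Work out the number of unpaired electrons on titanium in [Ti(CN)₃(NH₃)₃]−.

2

Summing ligand charges against the −1 overall charge gives an oxidation state of +2 for titanium.
Titanium is a group-4 element; Ti(II) is therefore d².
In an octahedral field the d² configuration is t₂g²e_g⁰ (only one arrangement possible), giving 2 unpaired electrons.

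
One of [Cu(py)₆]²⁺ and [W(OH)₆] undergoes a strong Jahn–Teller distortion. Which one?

[Cu(py)₆]²⁺: Summing ligand charges against the +2 overall charge gives an oxidation state of +2 for copper. Copper is a group-11 element; Cu(II) is therefore d⁹. The t₂g⁶e_g³ configuration has an unevenly filled e_g set; the Jahn–Teller theorem predicts a tetragonal distortion (typically axial elongation) to lift the degeneracy.
[W(OH)₆]: Summing ligand charges against the 0 overall charge gives an oxidation state of +6 for tungsten. W sits in group 6, so the d-electron count is 6 − 6 = 0. The d⁰ configuration leaves the e_g set evenly filled (or empty) — no strong Jahn–Teller driving force.

[Cu(py)₆]²⁺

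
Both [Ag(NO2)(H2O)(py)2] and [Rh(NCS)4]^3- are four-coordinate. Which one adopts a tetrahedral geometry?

[Ag(NO2)(H2O)(py)2]

For [Ag(NO2)(H2O)(py)2]: Ligand charges: each nitro (N-bound nitrite) is −1; water is neutral; pyridine is neutral. With an overall charge of 0 the silver centre must be in the +1 oxidation state. Group 11 minus oxidation state 1 gives a d¹⁰ configuration. A d¹⁰ ion has no crystal-field stabilisation preference between square planar and tetrahedral, so four ligands adopt the sterically favoured tetrahedral geometry. → tetrahedral.
For [Rh(NCS)4]^3-: Summing ligand charges against the −3 overall charge gives an oxidation state of +1 for rhodium. Rh sits in group 9, so the d-electron count is 9 − 1 = 8. A 4d d⁸ ion has a large crystal-field splitting; square planar leaves the high-energy d_{x²−y²} orbital empty and maximises CFSE. → square planar.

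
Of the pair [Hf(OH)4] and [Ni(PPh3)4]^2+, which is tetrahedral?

[Hf(OH)4]

For [Hf(OH)4]: Summing ligand charges against the 0 overall charge gives an oxidation state of +4 for hafnium. Group 4 minus oxidation state 4 gives a d⁰ configuration. A d⁰ ion has no crystal-field stabilisation preference between square planar and tetrahedral, so four ligands adopt the sterically favoured tetrahedral geometry. → tetrahedral.
For [Ni(PPh3)4]^2+: Ligand charges: triphenylphosphine is neutral. With an overall charge of +2 the nickel centre must be in the +2 oxidation state. Group 10 minus oxidation state 2 gives a d⁸ configuration. Triphenylphosphine is a strong-field ligand (high in the spectrochemical series). A 3d d⁸ ion with strong-field ligands gains enough CFSE to favour square planar over tetrahedral. → square planar.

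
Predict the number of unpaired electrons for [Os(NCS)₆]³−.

Ligand charges: each isothiocyanate is −1. With an overall charge of −3 the osmium centre must be in the +3 oxidation state.
Osmium is a group-8 element; Os(III) is therefore d⁵.
The spin state decides the count: a 5d ion has a large Δₒ and is invariably low-spin.
An octahedral low-spin d⁵ ion is t₂g⁵e_g⁰, giving 1 unpaired electron.

1 unpaired electron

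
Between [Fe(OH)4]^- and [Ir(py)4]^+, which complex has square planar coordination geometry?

For [Fe(OH)4]^-: Ligand charges: each hydroxide is −1. With an overall charge of −1 the iron centre must be in the +3 oxidation state. Fe sits in group 8, so the d-electron count is 8 − 3 = 5. A high-spin d⁵ ion has zero CFSE in either geometry, so four ligands adopt the sterically favoured tetrahedral geometry. → tetrahedral.
For [Ir(py)4]^+: Summing ligand charges against the +1 overall charge gives an oxidation state of +1 for iridium. Ir sits in group 9, so the d-electron count is 9 − 1 = 8. A 5d d⁸ ion has a large crystal-field splitting; square planar leaves the high-energy d_{x²−y²} orbital empty and maximises CFSE. → square planar.

[Ir(py)4]^+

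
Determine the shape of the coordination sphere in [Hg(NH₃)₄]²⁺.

tetrahedral

Summing ligand charges against the +2 overall charge gives an oxidation state of +2 for mercury.
Hg sits in group 12, so the d-electron count is 12 − 2 = 10.
With 4 monodentate ligands the coordination number is 4.
A d¹⁰ ion has no crystal-field stabilisation preference between square planar and tetrahedral, so four ligands adopt the sterically favoured tetrahedral geometry.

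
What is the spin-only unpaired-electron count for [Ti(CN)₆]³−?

Ligand charges: each cyanide is −1. With an overall charge of −3 the titanium centre must be in the +3 oxidation state.
Titanium is a group-4 element; Ti(III) is therefore d¹.
In an octahedral field the d¹ configuration is t₂g¹e_g⁰ (only one arrangement possible), giving 1 unpaired electron.

1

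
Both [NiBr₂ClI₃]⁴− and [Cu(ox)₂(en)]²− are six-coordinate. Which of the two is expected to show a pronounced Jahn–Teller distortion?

[NiBr₂ClI₃]⁴−: Ligand charges: each bromide is −1; each chloride is −1; each iodide is −1. With an overall charge of −4 the nickel centre must be in the +2 oxidation state. Ni sits in group 10, so the d-electron count is 10 − 2 = 8. The d⁸ configuration leaves the e_g set evenly filled (or empty) — no strong Jahn–Teller driving force.
[Cu(ox)₂(en)]²−: Summing ligand charges against the −2 overall charge gives an oxidation state of +2 for copper. Cu sits in group 11, so the d-electron count is 11 − 2 = 9. The t₂g⁶e_g³ configuration has an unevenly filled e_g set; the Jahn–Teller theorem predicts a tetragonal distortion (typically axial elongation) to lift the degeneracy.

[Cu(ox)₂(en)]²−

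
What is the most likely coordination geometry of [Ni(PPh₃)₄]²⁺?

square planar

Ligand charges: triphenylphosphine is neutral. With an overall charge of +2 the nickel centre must be in the +2 oxidation state.
Group 10 minus oxidation state 2 gives a d⁸ configuration.
With 4 monodentate ligands the coordination number is 4.
Triphenylphosphine is a strong-field ligand (high in the spectrochemical series).
A 3d d⁸ ion with strong-field ligands gains enough CFSE to favour square planar over tetrahedral.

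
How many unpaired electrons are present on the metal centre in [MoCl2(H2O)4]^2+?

Summing ligand charges against the +2 overall charge gives an oxidation state of +4 for molybdenum.
Group 6 minus oxidation state 4 gives a d² configuration.
In an octahedral field the d² configuration is t₂g²e_g⁰ (only one arrangement possible), giving 2 unpaired electrons.

2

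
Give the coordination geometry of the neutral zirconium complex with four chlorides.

tetrahedral

Each chloride is −1; balancing the 0 overall charge requires Zr(IV).
Group 4 minus oxidation state 4 gives a d⁰ configuration.
Coordination number: 4.
A d⁰ ion has no crystal-field stabilisation preference between square planar and tetrahedral, so four ligands adopt the sterically favoured tetrahedral geometry.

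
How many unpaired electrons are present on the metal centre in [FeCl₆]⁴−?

4 unpaired electrons

Ligand charges: each chloride is −1. With an overall charge of −4 the iron centre must be in the +2 oxidation state.
Fe sits in group 8, so the d-electron count is 8 − 2 = 6.
The spin state decides the count: Chloride is a weak-field ligand for a first-row metal, so the complex is high-spin.
An octahedral high-spin d⁶ ion is t₂g⁴e_g², giving 4 unpaired electrons.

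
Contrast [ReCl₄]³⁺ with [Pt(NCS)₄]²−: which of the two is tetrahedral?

For [ReCl₄]³⁺: Ligand charges: each chloride is −1. With an overall charge of +3 the rhenium centre must be in the +7 oxidation state. Group 7 minus oxidation state 7 gives a d⁰ configuration. A d⁰ ion has no crystal-field stabilisation preference between square planar and tetrahedral, so four ligands adopt the sterically favoured tetrahedral geometry. → tetrahedral.
For [Pt(NCS)₄]²−: Summing ligand charges against the −2 overall charge gives an oxidation state of +2 for platinum. Pt sits in group 10, so the d-electron count is 10 − 2 = 8. A 5d d⁸ ion has a large crystal-field splitting; square planar leaves the high-energy d_{x²−y²} orbital empty and maximises CFSE. → square planar.

[ReCl₄]³⁺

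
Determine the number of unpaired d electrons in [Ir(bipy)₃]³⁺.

Summing ligand charges against the +3 overall charge gives an oxidation state of +3 for iridium.
Ir sits in group 9, so the d-electron count is 9 − 3 = 6.
Counting donor atoms: 3×2,2′-bipyridine (bidentate) → 6 donors. Coordination number = 6.
The spin state decides the count: a 5d ion has a large Δₒ and is invariably low-spin.
An octahedral low-spin d⁶ ion is t₂g⁶e_g⁰, giving 0 unpaired electrons.

0 unpaired electrons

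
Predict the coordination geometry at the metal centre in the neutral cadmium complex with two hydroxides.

Summing ligand charges against the 0 overall charge gives an oxidation state of +2 for cadmium.
Cadmium is a group-12 element; Cd(II) is therefore d¹⁰.
Coordination number: 2.
A d¹⁰ ion with only two ligands adopts a linear arrangement (sp hybridisation; no CFSE preference).

linear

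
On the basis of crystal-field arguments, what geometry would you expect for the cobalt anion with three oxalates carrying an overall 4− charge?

Summing ligand charges against the −4 overall charge gives an oxidation state of +2 for cobalt.
Co sits in group 9, so the d-electron count is 9 − 2 = 7.
Counting donor atoms: 3×oxalate (bidentate) → 6 donors. Coordination number = 6.
Six donors around a single metal centre give an octahedral coordination sphere.

octahedral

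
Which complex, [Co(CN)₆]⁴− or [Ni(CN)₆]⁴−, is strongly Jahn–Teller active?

[Co(CN)₆]⁴−

[Co(CN)₆]⁴−: Ligand charges: each cyanide is −1. With an overall charge of −4 the cobalt centre must be in the +2 oxidation state. Cobalt is a group-9 element; Co(II) is therefore d⁷. Cyanide is a strong-field ligand (high in the spectrochemical series) for a first-row metal, so the complex is low-spin. The t₂g⁶e_g¹ (low-spin) configuration has an unevenly filled e_g set; the Jahn–Teller theorem predicts a tetragonal distortion (typically axial elongation) to lift the degeneracy.
[Ni(CN)₆]⁴−: Each cyanide is −1; balancing the −4 overall charge requires Ni(II). Nickel is a group-10 element; Ni(II) is therefore d⁸. The d⁸ configuration leaves the e_g set evenly filled (or empty) — no strong Jahn–Teller driving force.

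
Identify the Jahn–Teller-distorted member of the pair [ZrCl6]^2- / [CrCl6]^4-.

[CrCl6]^4-

[ZrCl6]^2-: Each chloride is −1; balancing the −2 overall charge requires Zr(IV). Zirconium is a group-4 element; Zr(IV) is therefore d⁰. The d⁰ configuration leaves the e_g set evenly filled (or empty) — no strong Jahn–Teller driving force.
[CrCl6]^4-: Ligand charges: each chloride is −1. With an overall charge of −4 the chromium centre must be in the +2 oxidation state. Chromium is a group-6 element; Cr(II) is therefore d⁴. Chloride is a weak-field ligand for a first-row metal, so the complex is high-spin. The t₂g³e_g¹ (high-spin) configuration has an unevenly filled e_g set; the Jahn–Teller theorem predicts a tetragonal distortion (typically axial elongation) to lift the degeneracy.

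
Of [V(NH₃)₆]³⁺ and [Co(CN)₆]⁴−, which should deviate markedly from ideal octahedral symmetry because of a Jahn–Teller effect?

[V(NH₃)₆]³⁺: Ligand charges: ammonia is neutral. With an overall charge of +3 the vanadium centre must be in the +3 oxidation state. Vanadium is a group-5 element; V(III) is therefore d². The d² configuration leaves the e_g set evenly filled (or empty) — no strong Jahn–Teller driving force.
[Co(CN)₆]⁴−: Summing ligand charges against the −4 overall charge gives an oxidation state of +2 for cobalt. Group 9 minus oxidation state 2 gives a d⁷ configuration. Cyanide is a strong-field ligand (high in the spectrochemical series) for a first-row metal, so the complex is low-spin. The t₂g⁶e_g¹ (low-spin) configuration has an unevenly filled e_g set; the Jahn–Teller theorem predicts a tetragonal distortion (typically axial elongation) to lift the degeneracy.

[Co(CN)₆]⁴−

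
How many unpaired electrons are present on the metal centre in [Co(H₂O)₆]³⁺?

Summing ligand charges against the +3 overall charge gives an oxidation state of +3 for cobalt.
Cobalt is a group-9 element; Co(III) is therefore d⁶.
The spin state decides the count: Co(III) has an exceptionally large octahedral splitting and is low-spin with essentially every ligand except fluoride.
An octahedral low-spin d⁶ ion is t₂g⁶e_g⁰, giving 0 unpaired electrons.

0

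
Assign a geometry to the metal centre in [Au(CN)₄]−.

square planar

Summing ligand charges against the −1 overall charge gives an oxidation state of +3 for gold.
Au sits in group 11, so the d-electron count is 11 − 3 = 8.
With 4 monodentate ligands the coordination number is 4.
A 5d d⁸ ion has a large crystal-field splitting; square planar leaves the high-energy d_{x²−y²} orbital empty and maximises CFSE.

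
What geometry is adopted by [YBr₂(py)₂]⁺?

tetrahedral

Each bromide is −1; pyridine is neutral; balancing the +1 overall charge requires Y(III).
Group 3 minus oxidation state 3 gives a d⁰ configuration.
Coordination number: 4.
A d⁰ ion has no crystal-field stabilisation preference between square planar and tetrahedral, so four ligands adopt the sterically favoured tetrahedral geometry.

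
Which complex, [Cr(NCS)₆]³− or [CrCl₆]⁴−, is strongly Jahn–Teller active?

[CrCl₆]⁴−

[Cr(NCS)₆]³−: Ligand charges: each isothiocyanate is −1. With an overall charge of −3 the chromium centre must be in the +3 oxidation state. Cr sits in group 6, so the d-electron count is 6 − 3 = 3. The d³ configuration leaves the e_g set evenly filled (or empty) — no strong Jahn–Teller driving force.
[CrCl₆]⁴−: Each chloride is −1; balancing the −4 overall charge requires Cr(II). Chromium is a group-6 element; Cr(II) is therefore d⁴. Chloride is a weak-field ligand for a first-row metal, so the complex is high-spin. The t₂g³e_g¹ (high-spin) configuration has an unevenly filled e_g set; the Jahn–Teller theorem predicts a tetragonal distortion (typically axial elongation) to lift the degeneracy.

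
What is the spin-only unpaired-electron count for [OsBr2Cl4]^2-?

Summing ligand charges against the −2 overall charge gives an oxidation state of +4 for osmium.
Group 8 minus oxidation state 4 gives a d⁴ configuration.
The spin state decides the count: a 5d ion has a large Δₒ and is invariably low-spin.
An octahedral low-spin d⁴ ion is t₂g⁴e_g⁰, giving 2 unpaired electrons.

2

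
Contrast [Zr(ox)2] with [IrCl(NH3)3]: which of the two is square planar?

[IrCl(NH3)3]

For [Zr(ox)2]: Summing ligand charges against the 0 overall charge gives an oxidation state of +4 for zirconium. Zr sits in group 4, so the d-electron count is 4 − 4 = 0. A d⁰ ion has no crystal-field stabilisation preference between square planar and tetrahedral, so four ligands adopt the sterically favoured tetrahedral geometry. → tetrahedral.
For [IrCl(NH3)3]: Ligand charges: each chloride is −1; ammonia is neutral. With an overall charge of 0 the iridium centre must be in the +1 oxidation state. Group 9 minus oxidation state 1 gives a d⁸ configuration. A 5d d⁸ ion has a large crystal-field splitting; square planar leaves the high-energy d_{x²−y²} orbital empty and maximises CFSE. → square planar.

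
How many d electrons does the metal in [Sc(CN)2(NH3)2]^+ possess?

Summing ligand charges against the +1 overall charge gives an oxidation state of +3 for scandium.
Group 3 minus oxidation state 3 gives a d⁰ configuration.

d0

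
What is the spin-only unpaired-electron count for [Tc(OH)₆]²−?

3

Summing ligand charges against the −2 overall charge gives an oxidation state of +4 for technetium.
Tc sits in group 7, so the d-electron count is 7 − 4 = 3.
In an octahedral field the d³ configuration is t₂g³e_g⁰ (only one arrangement possible), giving 3 unpaired electrons.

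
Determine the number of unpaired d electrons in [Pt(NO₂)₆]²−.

Each nitro (N-bound nitrite) is −1; balancing the −2 overall charge requires Pt(IV).
Platinum is a group-10 element; Pt(IV) is therefore d⁶.
The spin state decides the count: a 5d ion has a large Δₒ and is invariably low-spin.
An octahedral low-spin d⁶ ion is t₂g⁶e_g⁰, giving 0 unpaired electrons.

0 unpaired electrons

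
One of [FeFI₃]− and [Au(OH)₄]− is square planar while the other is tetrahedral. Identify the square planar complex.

[Au(OH)₄]−

For [FeFI₃]−: Summing ligand charges against the −1 overall charge gives an oxidation state of +3 for iron. Fe sits in group 8, so the d-electron count is 8 − 3 = 5. A high-spin d⁵ ion has zero CFSE in either geometry, so four ligands adopt the sterically favoured tetrahedral geometry. → tetrahedral.
For [Au(OH)₄]−: Summing ligand charges against the −1 overall charge gives an oxidation state of +3 for gold. Au sits in group 11, so the d-electron count is 11 − 3 = 8. A 5d d⁸ ion has a large crystal-field splitting; square planar leaves the high-energy d_{x²−y²} orbital empty and maximises CFSE. → square planar.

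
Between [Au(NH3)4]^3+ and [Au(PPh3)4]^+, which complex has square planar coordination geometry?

[Au(NH3)4]^3+

For [Au(NH3)4]^3+: Ammonia is neutral; balancing the +3 overall charge requires Au(III). Au sits in group 11, so the d-electron count is 11 − 3 = 8. A 5d d⁸ ion has a large crystal-field splitting; square planar leaves the high-energy d_{x²−y²} orbital empty and maximises CFSE. → square planar.
For [Au(PPh3)4]^+: Summing ligand charges against the +1 overall charge gives an oxidation state of +1 for gold. Au sits in group 11, so the d-electron count is 11 − 1 = 10. A d¹⁰ ion has no crystal-field stabilisation preference between square planar and tetrahedral, so four ligands adopt the sterically favoured tetrahedral geometry. → tetrahedral.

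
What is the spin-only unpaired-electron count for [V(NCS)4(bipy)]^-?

2 unpaired electrons

Each isothiocyanate is −1; 2,2′-bipyridine is neutral; balancing the −1 overall charge requires V(III).
Group 5 minus oxidation state 3 gives a d² configuration.
Counting donor atoms: 4×isothiocyanate (monodentate) → 4 donors; 1×2,2′-bipyridine (bidentate) → 2 donors. Coordination number = 6.
In an octahedral field the d² configuration is t₂g²e_g⁰ (only one arrangement possible), giving 2 unpaired electrons.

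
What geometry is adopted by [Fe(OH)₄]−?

tetrahedral

Summing ligand charges against the −1 overall charge gives an oxidation state of +3 for iron.
Iron is a group-8 element; Fe(III) is therefore d⁵.
With 4 monodentate ligands the coordination number is 4.
Hydroxide is a weak-field ligand.
A high-spin d⁵ ion has zero CFSE in either geometry, so four ligands adopt the sterically favoured tetrahedral geometry.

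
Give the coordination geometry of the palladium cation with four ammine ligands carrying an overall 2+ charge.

Ammonia is neutral; balancing the +2 overall charge requires Pd(II).
Group 10 minus oxidation state 2 gives a d⁸ configuration.
With 4 monodentate ligands the coordination number is 4.
A 4d d⁸ ion has a large crystal-field splitting; square planar leaves the high-energy d_{x²−y²} orbital empty and maximises CFSE.

square planar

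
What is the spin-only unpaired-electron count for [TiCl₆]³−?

1 unpaired electron

Ligand charges: each chloride is −1. With an overall charge of −3 the titanium centre must be in the +3 oxidation state.
Group 4 minus oxidation state 3 gives a d¹ configuration.
In an octahedral field the d¹ configuration is t₂g¹e_g⁰ (only one arrangement possible), giving 1 unpaired electron.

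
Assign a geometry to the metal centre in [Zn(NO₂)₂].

Ligand charges: each nitro (N-bound nitrite) is −1. With an overall charge of 0 the zinc centre must be in the +2 oxidation state.
Zn sits in group 12, so the d-electron count is 12 − 2 = 10.
Coordination number: 2.
A d¹⁰ ion with only two ligands adopts a linear arrangement (sp hybridisation; no CFSE preference).

linear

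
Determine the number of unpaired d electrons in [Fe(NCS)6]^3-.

5 unpaired electrons

Summing ligand charges against the −3 overall charge gives an oxidation state of +3 for iron.
Group 8 minus oxidation state 3 gives a d⁵ configuration.
The spin state decides the count: Isothiocyanate is a weak-field ligand for a first-row metal, so the complex is high-spin.
An octahedral high-spin d⁵ ion is t₂g³e_g², giving 5 unpaired electrons.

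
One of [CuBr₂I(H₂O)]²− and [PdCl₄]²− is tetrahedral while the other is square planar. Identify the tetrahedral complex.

[CuBr₂I(H₂O)]²−

For [CuBr₂I(H₂O)]²−: Each bromide is −1; each iodide is −1; water is neutral; balancing the −2 overall charge requires Cu(I). Group 11 minus oxidation state 1 gives a d¹⁰ configuration. A d¹⁰ ion has no crystal-field stabilisation preference between square planar and tetrahedral, so four ligands adopt the sterically favoured tetrahedral geometry. → tetrahedral.
For [PdCl₄]²−: Summing ligand charges against the −2 overall charge gives an oxidation state of +2 for palladium. Pd sits in group 10, so the d-electron count is 10 − 2 = 8. A 4d d⁸ ion has a large crystal-field splitting; square planar leaves the high-energy d_{x²−y²} orbital empty and maximises CFSE. → square planar.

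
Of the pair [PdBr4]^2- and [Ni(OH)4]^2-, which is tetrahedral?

For [PdBr4]^2-: Summing ligand charges against the −2 overall charge gives an oxidation state of +2 for palladium. Palladium is a group-10 element; Pd(II) is therefore d⁸. A 4d d⁸ ion has a large crystal-field splitting; square planar leaves the high-energy d_{x²−y²} orbital empty and maximises CFSE. → square planar.
For [Ni(OH)4]^2-: Summing ligand charges against the −2 overall charge gives an oxidation state of +2 for nickel. Ni sits in group 10, so the d-electron count is 10 − 2 = 8. Hydroxide is a weak-field ligand. With weak-field ligands the CFSE gain from square planar is small, so a 3d d⁸ ion takes the sterically preferred tetrahedral geometry. → tetrahedral.

[Ni(OH)4]^2-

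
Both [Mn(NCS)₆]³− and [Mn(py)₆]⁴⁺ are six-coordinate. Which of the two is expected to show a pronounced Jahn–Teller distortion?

[Mn(NCS)₆]³−: Summing ligand charges against the −3 overall charge gives an oxidation state of +3 for manganese. Manganese is a group-7 element; Mn(III) is therefore d⁴. Isothiocyanate is a weak-field ligand for a first-row metal, so the complex is high-spin. The t₂g³e_g¹ (high-spin) configuration has an unevenly filled e_g set; the Jahn–Teller theorem predicts a tetragonal distortion (typically axial elongation) to lift the degeneracy.
[Mn(py)₆]⁴⁺: Pyridine is neutral; balancing the +4 overall charge requires Mn(IV). Mn sits in group 7, so the d-electron count is 7 − 4 = 3. The d³ configuration leaves the e_g set evenly filled (or empty) — no strong Jahn–Teller driving force.

[Mn(NCS)₆]³−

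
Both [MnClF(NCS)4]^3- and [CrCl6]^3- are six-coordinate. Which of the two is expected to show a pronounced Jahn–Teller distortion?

[MnClF(NCS)4]^3-: Each chloride is −1; each fluoride is −1; each isothiocyanate is −1; balancing the −3 overall charge requires Mn(III). Manganese is a group-7 element; Mn(III) is therefore d⁴. Chloride, fluoride, and isothiocyanate are weak-field ligands for a first-row metal, so the complex is high-spin. The t₂g³e_g¹ (high-spin) configuration has an unevenly filled e_g set; the Jahn–Teller theorem predicts a tetragonal distortion (typically axial elongation) to lift the degeneracy.
[CrCl6]^3-: Each chloride is −1; balancing the −3 overall charge requires Cr(III). Chromium is a group-6 element; Cr(III) is therefore d³. The d³ configuration leaves the e_g set evenly filled (or empty) — no strong Jahn–Teller driving force.

[MnClF(NCS)4]^3-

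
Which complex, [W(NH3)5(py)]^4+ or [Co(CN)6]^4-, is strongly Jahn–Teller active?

[W(NH3)5(py)]^4+: Ammonia is neutral; pyridine is neutral; balancing the +4 overall charge requires W(IV). W sits in group 6, so the d-electron count is 6 − 4 = 2. The d² configuration leaves the e_g set evenly filled (or empty) — no strong Jahn–Teller driving force.
[Co(CN)6]^4-: Summing ligand charges against the −4 overall charge gives an oxidation state of +2 for cobalt. Group 9 minus oxidation state 2 gives a d⁷ configuration. Cyanide is a strong-field ligand (high in the spectrochemical series) for a first-row metal, so the complex is low-spin. The t₂g⁶e_g¹ (low-spin) configuration has an unevenly filled e_g set; the Jahn–Teller theorem predicts a tetragonal distortion (typically axial elongation) to lift the degeneracy.

[Co(CN)6]^4-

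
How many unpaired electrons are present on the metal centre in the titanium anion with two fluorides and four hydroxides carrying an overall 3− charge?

Summing ligand charges against the −3 overall charge gives an oxidation state of +3 for titanium.
Group 4 minus oxidation state 3 gives a d¹ configuration.
In an octahedral field the d¹ configuration is t₂g¹e_g⁰ (only one arrangement possible), giving 1 unpaired electron.

1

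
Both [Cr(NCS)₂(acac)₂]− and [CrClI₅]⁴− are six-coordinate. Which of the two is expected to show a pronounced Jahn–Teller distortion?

[CrClI₅]⁴−

[Cr(NCS)₂(acac)₂]−: Ligand charges: each isothiocyanate is −1; each acetylacetonate is −1. With an overall charge of −1 the chromium centre must be in the +3 oxidation state. Cr sits in group 6, so the d-electron count is 6 − 3 = 3. The d³ configuration leaves the e_g set evenly filled (or empty) — no strong Jahn–Teller driving force.
[CrClI₅]⁴−: Each chloride is −1; each iodide is −1; balancing the −4 overall charge requires Cr(II). Cr sits in group 6, so the d-electron count is 6 − 2 = 4. Chloride and iodide are weak-field ligands for a first-row metal, so the complex is high-spin. The t₂g³e_g¹ (high-spin) configuration has an unevenly filled e_g set; the Jahn–Teller theorem predicts a tetragonal distortion (typically axial elongation) to lift the degeneracy.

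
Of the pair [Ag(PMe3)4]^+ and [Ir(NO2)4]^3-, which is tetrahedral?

For [Ag(PMe3)4]^+: Trimethylphosphine is neutral; balancing the +1 overall charge requires Ag(I). Ag sits in group 11, so the d-electron count is 11 − 1 = 10. A d¹⁰ ion has no crystal-field stabilisation preference between square planar and tetrahedral, so four ligands adopt the sterically favoured tetrahedral geometry. → tetrahedral.
For [Ir(NO2)4]^3-: Each nitro (N-bound nitrite) is −1; balancing the −3 overall charge requires Ir(I). Iridium is a group-9 element; Ir(I) is therefore d⁸. A 5d d⁸ ion has a large crystal-field splitting; square planar leaves the high-energy d_{x²−y²} orbital empty and maximises CFSE. → square planar.

[Ag(PMe3)4]^+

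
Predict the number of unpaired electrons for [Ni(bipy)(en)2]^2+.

Summing ligand charges against the +2 overall charge gives an oxidation state of +2 for nickel.
Group 10 minus oxidation state 2 gives a d⁸ configuration.
Counting donor atoms: 1×2,2′-bipyridine (bidentate) → 2 donors; 2×ethylenediamine (bidentate) → 4 donors. Coordination number = 6.
In an octahedral field the d⁸ configuration is t₂g⁶e_g² (only one arrangement possible), giving 2 unpaired electrons.

2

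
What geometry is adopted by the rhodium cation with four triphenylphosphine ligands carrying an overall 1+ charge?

Triphenylphosphine is neutral; balancing the +1 overall charge requires Rh(I).
Group 9 minus oxidation state 1 gives a d⁸ configuration.
Coordination number: 4.
A 4d d⁸ ion has a large crystal-field splitting; square planar leaves the high-energy d_{x²−y²} orbital empty and maximises CFSE.

square planar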